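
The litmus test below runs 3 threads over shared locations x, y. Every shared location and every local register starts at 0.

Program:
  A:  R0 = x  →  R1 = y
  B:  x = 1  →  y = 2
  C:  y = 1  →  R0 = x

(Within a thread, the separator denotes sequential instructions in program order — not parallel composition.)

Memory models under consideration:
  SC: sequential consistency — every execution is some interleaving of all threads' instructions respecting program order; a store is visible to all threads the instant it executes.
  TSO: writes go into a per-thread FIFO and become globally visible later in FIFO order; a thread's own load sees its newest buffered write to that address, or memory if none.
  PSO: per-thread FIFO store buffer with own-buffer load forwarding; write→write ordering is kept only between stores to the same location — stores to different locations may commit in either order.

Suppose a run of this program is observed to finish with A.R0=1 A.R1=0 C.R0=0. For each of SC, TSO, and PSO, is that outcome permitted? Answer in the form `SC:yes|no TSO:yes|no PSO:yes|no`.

SC:no TSO:yes PSO:yes

outcome vector order: (A.R0,A.R1,C.R0)
under SC → (0,0,0), (0,0,1), (0,1,0), (0,1,1), (0,2,0), (0,2,1), (1,0,1), (1,1,0), (1,1,1), (1,2,0), (1,2,1)
under TSO → (0,0,0), (0,0,1), (0,1,0), (0,1,1), (0,2,0), (0,2,1), (1,0,0), (1,0,1), (1,1,0), (1,1,1), (1,2,0), (1,2,1)
under PSO → (0,0,0), (0,0,1), (0,1,0), (0,1,1), (0,2,0), (0,2,1), (1,0,0), (1,0,1), (1,1,0), (1,1,1), (1,2,0), (1,2,1)
target (1,0,0) ∈ {TSO,PSO}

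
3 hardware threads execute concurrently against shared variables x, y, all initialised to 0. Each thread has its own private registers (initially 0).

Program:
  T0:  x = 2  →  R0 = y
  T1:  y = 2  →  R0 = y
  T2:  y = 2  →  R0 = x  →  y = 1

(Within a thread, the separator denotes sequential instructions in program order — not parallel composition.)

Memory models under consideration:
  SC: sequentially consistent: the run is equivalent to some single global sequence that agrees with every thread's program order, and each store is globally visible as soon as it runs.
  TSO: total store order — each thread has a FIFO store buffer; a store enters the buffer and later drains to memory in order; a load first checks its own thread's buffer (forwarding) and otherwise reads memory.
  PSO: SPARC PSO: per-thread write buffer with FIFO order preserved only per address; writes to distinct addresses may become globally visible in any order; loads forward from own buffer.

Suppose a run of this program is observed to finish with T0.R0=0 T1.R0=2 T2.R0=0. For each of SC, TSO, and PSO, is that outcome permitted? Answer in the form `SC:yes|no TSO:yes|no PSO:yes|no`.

outcome vector order: (T0.R0,T1.R0,T2.R0)
under SC → <0 1 2>; <0 2 2>; <1 1 0>; <1 1 2>; <1 2 0>; <1 2 2>; <2 1 0>; <2 1 2>; <2 2 0>; <2 2 2>
under TSO → <0 1 0>; <0 1 2>; <0 2 0>; <0 2 2>; <1 1 0>; <1 1 2>; <1 2 0>; <1 2 2>; <2 1 0>; <2 1 2>; <2 2 0>; <2 2 2>
under PSO → <0 1 0>; <0 1 2>; <0 2 0>; <0 2 2>; <1 1 0>; <1 1 2>; <1 2 0>; <1 2 2>; <2 1 0>; <2 1 2>; <2 2 0>; <2 2 2>
target <0 2 0> ∈ {TSO,PSO}

SC:no TSO:yes PSO:yes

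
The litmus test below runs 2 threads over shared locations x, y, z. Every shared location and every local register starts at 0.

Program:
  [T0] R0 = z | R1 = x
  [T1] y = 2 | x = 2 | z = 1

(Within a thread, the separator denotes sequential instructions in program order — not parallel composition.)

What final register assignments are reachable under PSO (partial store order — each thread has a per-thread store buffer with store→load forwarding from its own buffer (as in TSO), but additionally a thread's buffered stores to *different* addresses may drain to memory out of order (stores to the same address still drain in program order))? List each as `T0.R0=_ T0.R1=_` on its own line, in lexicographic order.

outcome vector order: (T0.R0,T0.R1)
|PSO outcomes| = 4

T0.R0=0 T0.R1=0
T0.R0=0 T0.R1=2
T0.R0=1 T0.R1=0
T0.R0=1 T0.R1=2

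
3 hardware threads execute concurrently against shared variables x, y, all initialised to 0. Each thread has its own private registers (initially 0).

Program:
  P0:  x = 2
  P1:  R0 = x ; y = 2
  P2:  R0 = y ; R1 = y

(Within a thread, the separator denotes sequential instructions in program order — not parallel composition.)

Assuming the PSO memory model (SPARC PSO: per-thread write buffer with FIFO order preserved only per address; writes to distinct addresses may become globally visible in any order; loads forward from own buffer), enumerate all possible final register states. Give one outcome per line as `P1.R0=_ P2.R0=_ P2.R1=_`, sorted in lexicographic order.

outcome vector order: (P1.R0,P2.R0,P2.R1)
|PSO outcomes| = 6

P1.R0=0 P2.R0=0 P2.R1=0
P1.R0=0 P2.R0=0 P2.R1=2
P1.R0=0 P2.R0=2 P2.R1=2
P1.R0=2 P2.R0=0 P2.R1=0
P1.R0=2 P2.R0=0 P2.R1=2
P1.R0=2 P2.R0=2 P2.R1=2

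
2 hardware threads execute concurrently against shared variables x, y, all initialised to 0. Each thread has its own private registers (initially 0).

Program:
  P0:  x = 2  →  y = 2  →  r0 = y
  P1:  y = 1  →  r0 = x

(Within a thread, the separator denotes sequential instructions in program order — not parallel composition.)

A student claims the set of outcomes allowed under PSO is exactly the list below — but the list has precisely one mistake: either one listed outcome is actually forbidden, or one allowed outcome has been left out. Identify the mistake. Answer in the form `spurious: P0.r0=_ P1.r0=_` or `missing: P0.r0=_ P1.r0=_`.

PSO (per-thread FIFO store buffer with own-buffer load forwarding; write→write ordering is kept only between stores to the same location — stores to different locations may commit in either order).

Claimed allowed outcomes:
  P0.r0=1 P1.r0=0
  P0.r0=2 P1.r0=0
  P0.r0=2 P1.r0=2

missing: P0.r0=1 P1.r0=2

outcome vector order: (P0.r0,P1.r0)
[PSO] allowed = {(1,0); (1,2); (2,0); (2,2)}
PSO∖claimed = {(1,2)}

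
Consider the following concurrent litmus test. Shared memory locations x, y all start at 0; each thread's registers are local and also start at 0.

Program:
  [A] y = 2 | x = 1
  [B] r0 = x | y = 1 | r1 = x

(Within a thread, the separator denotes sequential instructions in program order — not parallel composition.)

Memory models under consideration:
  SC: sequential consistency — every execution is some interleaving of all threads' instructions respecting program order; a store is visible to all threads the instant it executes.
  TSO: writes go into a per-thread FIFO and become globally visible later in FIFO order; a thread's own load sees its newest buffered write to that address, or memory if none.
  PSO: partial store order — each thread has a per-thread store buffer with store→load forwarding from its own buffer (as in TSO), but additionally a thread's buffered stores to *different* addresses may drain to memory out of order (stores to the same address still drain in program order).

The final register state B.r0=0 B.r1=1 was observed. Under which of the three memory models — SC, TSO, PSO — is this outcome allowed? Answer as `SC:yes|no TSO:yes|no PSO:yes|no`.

SC:yes TSO:yes PSO:yes

outcome vector order: (B.r0,B.r1)
SC: 3 outcomes — {00; 01; 11}
TSO: 3 outcomes — {00; 01; 11}
PSO: 3 outcomes — {00; 01; 11}
target 01 ∈ {SC,TSO,PSO}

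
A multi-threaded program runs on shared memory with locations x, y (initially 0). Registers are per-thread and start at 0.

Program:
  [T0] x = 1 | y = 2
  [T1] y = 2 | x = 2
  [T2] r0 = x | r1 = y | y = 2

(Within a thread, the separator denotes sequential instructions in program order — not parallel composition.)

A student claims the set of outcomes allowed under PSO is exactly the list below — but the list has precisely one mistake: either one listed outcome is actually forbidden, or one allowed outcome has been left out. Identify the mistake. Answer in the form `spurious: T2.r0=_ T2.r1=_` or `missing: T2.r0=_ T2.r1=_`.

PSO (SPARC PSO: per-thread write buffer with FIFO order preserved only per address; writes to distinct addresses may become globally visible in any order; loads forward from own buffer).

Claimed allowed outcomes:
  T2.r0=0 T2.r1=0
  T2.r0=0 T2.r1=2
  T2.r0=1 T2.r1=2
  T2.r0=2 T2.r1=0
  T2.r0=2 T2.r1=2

missing: T2.r0=1 T2.r1=0

outcome vector order: (T2.r0,T2.r1)
PSO (6): (0,0), (0,2), (1,0), (1,2), (2,0), (2,2)
PSO∖claimed = {(1,0)}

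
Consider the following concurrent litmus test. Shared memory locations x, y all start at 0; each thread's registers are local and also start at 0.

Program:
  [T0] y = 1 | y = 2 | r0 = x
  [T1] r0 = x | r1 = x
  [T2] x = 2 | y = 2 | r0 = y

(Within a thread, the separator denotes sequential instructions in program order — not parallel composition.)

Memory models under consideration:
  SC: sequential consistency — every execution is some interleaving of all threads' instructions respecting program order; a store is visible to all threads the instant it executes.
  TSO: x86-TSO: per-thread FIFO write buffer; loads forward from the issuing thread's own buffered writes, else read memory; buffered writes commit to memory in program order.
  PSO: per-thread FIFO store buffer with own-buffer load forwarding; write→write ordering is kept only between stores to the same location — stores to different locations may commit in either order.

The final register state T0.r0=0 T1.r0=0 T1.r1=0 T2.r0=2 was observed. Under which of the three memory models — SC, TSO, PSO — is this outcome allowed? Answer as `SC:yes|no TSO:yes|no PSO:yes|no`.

outcome vector order: (T0.r0,T1.r0,T1.r1,T2.r0)
SC (9): <0 0 0 2>; <0 0 2 2>; <0 2 2 2>; <2 0 0 1>; <2 0 0 2>; <2 0 2 1>; <2 0 2 2>; <2 2 2 1>; <2 2 2 2>
TSO (12): <0 0 0 1>; <0 0 0 2>; <0 0 2 1>; <0 0 2 2>; <0 2 2 1>; <0 2 2 2>; <2 0 0 1>; <2 0 0 2>; <2 0 2 1>; <2 0 2 2>; <2 2 2 1>; <2 2 2 2>
PSO (12): <0 0 0 1>; <0 0 0 2>; <0 0 2 1>; <0 0 2 2>; <0 2 2 1>; <0 2 2 2>; <2 0 0 1>; <2 0 0 2>; <2 0 2 1>; <2 0 2 2>; <2 2 2 1>; <2 2 2 2>
target <0 0 0 2> ∈ {SC,TSO,PSO}

SC:yes TSO:yes PSO:yes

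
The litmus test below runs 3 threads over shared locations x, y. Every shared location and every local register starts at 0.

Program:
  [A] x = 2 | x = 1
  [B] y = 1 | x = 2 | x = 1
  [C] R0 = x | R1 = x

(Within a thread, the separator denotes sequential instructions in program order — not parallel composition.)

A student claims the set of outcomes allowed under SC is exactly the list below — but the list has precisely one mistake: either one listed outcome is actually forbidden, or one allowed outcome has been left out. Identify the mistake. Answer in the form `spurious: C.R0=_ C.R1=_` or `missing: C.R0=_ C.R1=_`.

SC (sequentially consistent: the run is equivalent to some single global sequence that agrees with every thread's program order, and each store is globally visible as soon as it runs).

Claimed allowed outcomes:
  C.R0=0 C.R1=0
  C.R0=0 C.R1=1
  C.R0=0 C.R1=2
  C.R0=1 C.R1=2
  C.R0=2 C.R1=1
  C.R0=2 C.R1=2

missing: C.R0=1 C.R1=1

outcome vector order: (C.R0,C.R1)
[SC] allowed = {00; 01; 02; 11; 12; 21; 22}
SC∖claimed = {11}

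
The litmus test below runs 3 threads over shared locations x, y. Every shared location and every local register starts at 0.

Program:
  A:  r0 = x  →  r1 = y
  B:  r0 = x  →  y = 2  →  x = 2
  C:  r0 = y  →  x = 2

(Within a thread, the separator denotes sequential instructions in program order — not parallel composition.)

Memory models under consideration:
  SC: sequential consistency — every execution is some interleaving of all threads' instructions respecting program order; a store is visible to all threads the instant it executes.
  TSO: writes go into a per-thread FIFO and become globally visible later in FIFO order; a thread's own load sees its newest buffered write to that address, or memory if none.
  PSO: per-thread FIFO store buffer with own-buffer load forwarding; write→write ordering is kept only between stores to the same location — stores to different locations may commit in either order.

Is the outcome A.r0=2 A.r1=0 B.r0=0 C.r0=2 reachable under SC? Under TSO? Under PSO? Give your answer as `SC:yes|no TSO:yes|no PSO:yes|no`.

SC:no TSO:no PSO:yes

outcome vector order: (A.r0,A.r1,B.r0,C.r0)
SC: 11 outcomes — {0000; 0002; 0020; 0200; 0202; 0220; 2000; 2020; 2200; 2202; 2220}
TSO: 11 outcomes — {0000; 0002; 0020; 0200; 0202; 0220; 2000; 2020; 2200; 2202; 2220}
PSO: 12 outcomes — {0000; 0002; 0020; 0200; 0202; 0220; 2000; 2002; 2020; 2200; 2202; 2220}
target 2002 ∈ {PSO}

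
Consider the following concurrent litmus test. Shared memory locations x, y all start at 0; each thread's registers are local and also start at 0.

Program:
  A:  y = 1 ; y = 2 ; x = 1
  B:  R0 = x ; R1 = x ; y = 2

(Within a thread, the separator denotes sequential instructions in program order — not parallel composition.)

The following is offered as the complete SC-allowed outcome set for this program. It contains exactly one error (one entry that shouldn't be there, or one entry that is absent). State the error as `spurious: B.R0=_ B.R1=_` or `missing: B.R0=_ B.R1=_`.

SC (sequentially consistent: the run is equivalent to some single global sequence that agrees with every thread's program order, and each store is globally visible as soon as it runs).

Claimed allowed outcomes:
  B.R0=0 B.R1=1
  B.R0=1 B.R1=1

missing: B.R0=0 B.R1=0

outcome vector order: (B.R0,B.R1)
SC (3): 00; 01; 11
SC∖claimed = {00}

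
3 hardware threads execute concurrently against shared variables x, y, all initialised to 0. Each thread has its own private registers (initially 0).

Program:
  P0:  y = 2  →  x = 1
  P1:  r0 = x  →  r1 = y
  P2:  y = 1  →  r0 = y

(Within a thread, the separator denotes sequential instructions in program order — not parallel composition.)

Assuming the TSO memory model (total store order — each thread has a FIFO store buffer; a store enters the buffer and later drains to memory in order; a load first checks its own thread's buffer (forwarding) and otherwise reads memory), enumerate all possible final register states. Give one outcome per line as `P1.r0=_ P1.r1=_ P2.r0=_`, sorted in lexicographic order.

outcome vector order: (P1.r0,P1.r1,P2.r0)
|TSO outcomes| = 9

P1.r0=0 P1.r1=0 P2.r0=1
P1.r0=0 P1.r1=0 P2.r0=2
P1.r0=0 P1.r1=1 P2.r0=1
P1.r0=0 P1.r1=1 P2.r0=2
P1.r0=0 P1.r1=2 P2.r0=1
P1.r0=0 P1.r1=2 P2.r0=2
P1.r0=1 P1.r1=1 P2.r0=1
P1.r0=1 P1.r1=2 P2.r0=1
P1.r0=1 P1.r1=2 P2.r0=2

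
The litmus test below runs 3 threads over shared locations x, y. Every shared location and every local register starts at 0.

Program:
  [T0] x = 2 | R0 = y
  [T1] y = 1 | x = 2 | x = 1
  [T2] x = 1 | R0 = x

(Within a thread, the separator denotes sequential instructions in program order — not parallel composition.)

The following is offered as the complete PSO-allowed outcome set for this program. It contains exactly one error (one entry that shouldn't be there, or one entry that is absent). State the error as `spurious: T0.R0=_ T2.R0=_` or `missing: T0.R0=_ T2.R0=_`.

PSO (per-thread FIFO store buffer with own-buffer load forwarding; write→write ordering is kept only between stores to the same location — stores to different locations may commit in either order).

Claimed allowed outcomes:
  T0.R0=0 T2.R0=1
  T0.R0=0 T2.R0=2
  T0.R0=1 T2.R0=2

outcome vector order: (T0.R0,T2.R0)
[PSO] allowed = {01; 02; 11; 12}
PSO∖claimed = {11}

missing: T0.R0=1 T2.R0=1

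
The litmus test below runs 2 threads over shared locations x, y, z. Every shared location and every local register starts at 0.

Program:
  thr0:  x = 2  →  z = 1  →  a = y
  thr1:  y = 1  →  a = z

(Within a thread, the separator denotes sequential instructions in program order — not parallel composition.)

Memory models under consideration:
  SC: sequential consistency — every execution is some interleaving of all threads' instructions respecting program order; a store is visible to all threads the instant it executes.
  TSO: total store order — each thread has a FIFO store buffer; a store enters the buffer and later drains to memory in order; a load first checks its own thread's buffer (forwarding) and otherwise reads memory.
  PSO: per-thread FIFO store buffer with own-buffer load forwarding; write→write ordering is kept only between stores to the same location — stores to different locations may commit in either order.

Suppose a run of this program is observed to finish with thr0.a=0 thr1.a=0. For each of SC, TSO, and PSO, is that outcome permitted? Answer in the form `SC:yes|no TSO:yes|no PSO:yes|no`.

SC:no TSO:yes PSO:yes

outcome vector order: (thr0.a,thr1.a)
[SC] allowed = {<0 1>; <1 0>; <1 1>}
[TSO] allowed = {<0 0>; <0 1>; <1 0>; <1 1>}
[PSO] allowed = {<0 0>; <0 1>; <1 0>; <1 1>}
target <0 0> ∈ {TSO,PSO}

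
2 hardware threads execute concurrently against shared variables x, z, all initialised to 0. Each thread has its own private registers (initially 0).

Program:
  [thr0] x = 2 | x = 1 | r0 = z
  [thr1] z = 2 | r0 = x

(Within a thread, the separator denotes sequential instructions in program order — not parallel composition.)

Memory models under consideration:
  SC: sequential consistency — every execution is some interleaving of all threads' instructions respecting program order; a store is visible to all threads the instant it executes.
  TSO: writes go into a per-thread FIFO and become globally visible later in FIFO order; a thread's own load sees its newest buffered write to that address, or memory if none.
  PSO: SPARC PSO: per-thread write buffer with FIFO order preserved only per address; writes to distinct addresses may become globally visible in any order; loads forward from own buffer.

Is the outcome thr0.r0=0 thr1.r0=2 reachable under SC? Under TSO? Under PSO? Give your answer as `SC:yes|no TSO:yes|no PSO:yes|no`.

outcome vector order: (thr0.r0,thr1.r0)
SC: 4 outcomes — {01; 20; 21; 22}
TSO: 6 outcomes — {00; 01; 02; 20; 21; 22}
PSO: 6 outcomes — {00; 01; 02; 20; 21; 22}
target 02 ∈ {TSO,PSO}

SC:no TSO:yes PSO:yes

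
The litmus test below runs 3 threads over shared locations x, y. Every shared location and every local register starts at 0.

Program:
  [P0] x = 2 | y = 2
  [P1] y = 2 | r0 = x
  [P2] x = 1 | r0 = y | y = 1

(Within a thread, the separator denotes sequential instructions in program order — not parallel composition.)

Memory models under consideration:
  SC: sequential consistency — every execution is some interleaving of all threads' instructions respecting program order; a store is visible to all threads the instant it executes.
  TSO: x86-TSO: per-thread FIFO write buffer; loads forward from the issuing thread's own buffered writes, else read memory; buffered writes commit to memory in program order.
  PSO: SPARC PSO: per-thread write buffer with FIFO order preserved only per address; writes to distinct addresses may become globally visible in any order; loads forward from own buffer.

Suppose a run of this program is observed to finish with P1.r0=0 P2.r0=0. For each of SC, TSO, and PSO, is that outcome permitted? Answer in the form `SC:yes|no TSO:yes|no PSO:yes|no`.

SC:no TSO:yes PSO:yes

outcome vector order: (P1.r0,P2.r0)
SC: 5 outcomes — {02 10 12 20 22}
TSO: 6 outcomes — {00 02 10 12 20 22}
PSO: 6 outcomes — {00 02 10 12 20 22}
target 00 ∈ {TSO,PSO}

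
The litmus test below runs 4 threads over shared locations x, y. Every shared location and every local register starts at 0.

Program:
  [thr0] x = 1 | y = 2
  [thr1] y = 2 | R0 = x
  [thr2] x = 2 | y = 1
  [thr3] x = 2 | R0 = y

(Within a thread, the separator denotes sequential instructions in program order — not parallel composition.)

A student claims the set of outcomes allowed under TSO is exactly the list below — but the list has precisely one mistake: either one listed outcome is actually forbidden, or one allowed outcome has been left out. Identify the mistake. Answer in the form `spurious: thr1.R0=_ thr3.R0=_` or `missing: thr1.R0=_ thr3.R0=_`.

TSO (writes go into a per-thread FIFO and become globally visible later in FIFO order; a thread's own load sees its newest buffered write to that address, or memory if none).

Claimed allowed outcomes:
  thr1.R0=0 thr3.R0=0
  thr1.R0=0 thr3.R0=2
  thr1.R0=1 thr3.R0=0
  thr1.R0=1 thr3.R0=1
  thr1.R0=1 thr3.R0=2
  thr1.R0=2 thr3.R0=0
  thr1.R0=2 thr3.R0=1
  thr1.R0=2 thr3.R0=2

missing: thr1.R0=0 thr3.R0=1

outcome vector order: (thr1.R0,thr3.R0)
TSO (9): 00 01 02 10 11 12 20 21 22
TSO∖claimed = {01}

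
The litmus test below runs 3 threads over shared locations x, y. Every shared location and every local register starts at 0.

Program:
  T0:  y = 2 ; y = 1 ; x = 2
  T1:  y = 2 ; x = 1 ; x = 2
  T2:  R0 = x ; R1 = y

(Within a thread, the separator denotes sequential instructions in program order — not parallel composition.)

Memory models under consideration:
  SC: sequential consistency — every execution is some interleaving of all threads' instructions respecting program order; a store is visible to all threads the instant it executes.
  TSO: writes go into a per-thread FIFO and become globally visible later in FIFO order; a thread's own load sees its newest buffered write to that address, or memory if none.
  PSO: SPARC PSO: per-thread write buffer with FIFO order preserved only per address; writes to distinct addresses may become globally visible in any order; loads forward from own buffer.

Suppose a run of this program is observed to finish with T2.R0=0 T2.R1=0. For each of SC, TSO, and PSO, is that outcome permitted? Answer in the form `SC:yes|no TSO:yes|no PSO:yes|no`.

SC:yes TSO:yes PSO:yes

outcome vector order: (T2.R0,T2.R1)
under SC → <0 0>; <0 1>; <0 2>; <1 1>; <1 2>; <2 1>; <2 2>
under TSO → <0 0>; <0 1>; <0 2>; <1 1>; <1 2>; <2 1>; <2 2>
under PSO → <0 0>; <0 1>; <0 2>; <1 0>; <1 1>; <1 2>; <2 0>; <2 1>; <2 2>
target <0 0> ∈ {SC,TSO,PSO}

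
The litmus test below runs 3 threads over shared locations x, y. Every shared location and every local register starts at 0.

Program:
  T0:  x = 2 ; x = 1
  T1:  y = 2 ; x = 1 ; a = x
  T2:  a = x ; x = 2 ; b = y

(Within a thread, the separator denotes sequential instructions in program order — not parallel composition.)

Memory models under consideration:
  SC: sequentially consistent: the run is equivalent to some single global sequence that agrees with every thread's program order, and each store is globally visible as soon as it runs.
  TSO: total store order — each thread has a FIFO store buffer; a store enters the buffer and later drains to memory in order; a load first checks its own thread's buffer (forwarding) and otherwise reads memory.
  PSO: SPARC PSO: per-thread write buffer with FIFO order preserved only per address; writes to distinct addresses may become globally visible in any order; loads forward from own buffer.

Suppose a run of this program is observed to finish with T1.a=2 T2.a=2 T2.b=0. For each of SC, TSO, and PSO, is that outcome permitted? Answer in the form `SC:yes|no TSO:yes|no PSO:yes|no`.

outcome vector order: (T1.a,T2.a,T2.b)
under SC → 1/0/0; 1/0/2; 1/1/0; 1/1/2; 1/2/0; 1/2/2; 2/0/0; 2/0/2; 2/1/2; 2/2/2
under TSO → 1/0/0; 1/0/2; 1/1/0; 1/1/2; 1/2/0; 1/2/2; 2/0/0; 2/0/2; 2/1/0; 2/1/2; 2/2/0; 2/2/2
under PSO → 1/0/0; 1/0/2; 1/1/0; 1/1/2; 1/2/0; 1/2/2; 2/0/0; 2/0/2; 2/1/0; 2/1/2; 2/2/0; 2/2/2
target 2/2/0 ∈ {TSO,PSO}

SC:no TSO:yes PSO:yes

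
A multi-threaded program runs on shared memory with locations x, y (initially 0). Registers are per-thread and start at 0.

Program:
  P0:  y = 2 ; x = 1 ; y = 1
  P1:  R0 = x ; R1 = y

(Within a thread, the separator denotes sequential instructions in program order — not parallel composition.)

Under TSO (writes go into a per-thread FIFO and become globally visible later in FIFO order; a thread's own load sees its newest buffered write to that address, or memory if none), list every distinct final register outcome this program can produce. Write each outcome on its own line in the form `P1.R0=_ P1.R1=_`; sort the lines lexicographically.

outcome vector order: (P1.R0,P1.R1)
|TSO outcomes| = 5

P1.R0=0 P1.R1=0
P1.R0=0 P1.R1=1
P1.R0=0 P1.R1=2
P1.R0=1 P1.R1=1
P1.R0=1 P1.R1=2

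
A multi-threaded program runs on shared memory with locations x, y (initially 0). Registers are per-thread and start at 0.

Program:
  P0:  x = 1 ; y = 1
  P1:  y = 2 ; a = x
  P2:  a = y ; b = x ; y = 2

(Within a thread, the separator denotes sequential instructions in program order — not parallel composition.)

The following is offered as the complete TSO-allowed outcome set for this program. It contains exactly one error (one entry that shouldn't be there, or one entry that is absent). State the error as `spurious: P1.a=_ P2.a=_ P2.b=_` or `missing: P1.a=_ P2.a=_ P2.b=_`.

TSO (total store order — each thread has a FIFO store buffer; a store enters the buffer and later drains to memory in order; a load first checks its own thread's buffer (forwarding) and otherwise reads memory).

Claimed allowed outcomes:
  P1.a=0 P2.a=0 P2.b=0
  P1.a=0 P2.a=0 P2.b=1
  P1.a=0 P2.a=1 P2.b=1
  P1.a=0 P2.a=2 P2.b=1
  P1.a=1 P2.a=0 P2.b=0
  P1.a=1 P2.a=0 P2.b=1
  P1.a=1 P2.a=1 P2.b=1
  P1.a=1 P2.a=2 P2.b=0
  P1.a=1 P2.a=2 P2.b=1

missing: P1.a=0 P2.a=2 P2.b=0

outcome vector order: (P1.a,P2.a,P2.b)
TSO: 10 outcomes — {000, 001, 011, 020, 021, 100, 101, 111, 120, 121}
TSO∖claimed = {020}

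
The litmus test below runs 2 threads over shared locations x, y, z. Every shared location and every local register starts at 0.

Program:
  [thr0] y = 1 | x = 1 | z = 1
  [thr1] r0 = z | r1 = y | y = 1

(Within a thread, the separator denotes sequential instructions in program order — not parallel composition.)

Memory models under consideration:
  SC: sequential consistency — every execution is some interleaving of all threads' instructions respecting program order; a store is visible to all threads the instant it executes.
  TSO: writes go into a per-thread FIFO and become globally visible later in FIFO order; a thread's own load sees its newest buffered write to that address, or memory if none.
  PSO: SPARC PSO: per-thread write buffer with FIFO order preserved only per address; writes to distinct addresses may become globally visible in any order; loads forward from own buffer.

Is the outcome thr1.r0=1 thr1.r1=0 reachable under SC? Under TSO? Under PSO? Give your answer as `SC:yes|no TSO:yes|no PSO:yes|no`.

outcome vector order: (thr1.r0,thr1.r1)
SC: 3 outcomes — {00 01 11}
TSO: 3 outcomes — {00 01 11}
PSO: 4 outcomes — {00 01 10 11}
target 10 ∈ {PSO}

SC:no TSO:no PSO:yes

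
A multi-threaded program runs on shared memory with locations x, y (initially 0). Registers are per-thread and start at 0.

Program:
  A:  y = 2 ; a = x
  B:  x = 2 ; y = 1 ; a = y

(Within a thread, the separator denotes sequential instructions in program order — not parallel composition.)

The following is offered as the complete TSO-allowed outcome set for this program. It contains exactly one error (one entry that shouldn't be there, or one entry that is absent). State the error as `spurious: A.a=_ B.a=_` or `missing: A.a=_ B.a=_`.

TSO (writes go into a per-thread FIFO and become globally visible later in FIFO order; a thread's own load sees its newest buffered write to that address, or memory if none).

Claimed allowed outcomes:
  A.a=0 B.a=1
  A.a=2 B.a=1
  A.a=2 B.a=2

missing: A.a=0 B.a=2

outcome vector order: (A.a,B.a)
under TSO → (0,1) (0,2) (2,1) (2,2)
TSO∖claimed = {(0,2)}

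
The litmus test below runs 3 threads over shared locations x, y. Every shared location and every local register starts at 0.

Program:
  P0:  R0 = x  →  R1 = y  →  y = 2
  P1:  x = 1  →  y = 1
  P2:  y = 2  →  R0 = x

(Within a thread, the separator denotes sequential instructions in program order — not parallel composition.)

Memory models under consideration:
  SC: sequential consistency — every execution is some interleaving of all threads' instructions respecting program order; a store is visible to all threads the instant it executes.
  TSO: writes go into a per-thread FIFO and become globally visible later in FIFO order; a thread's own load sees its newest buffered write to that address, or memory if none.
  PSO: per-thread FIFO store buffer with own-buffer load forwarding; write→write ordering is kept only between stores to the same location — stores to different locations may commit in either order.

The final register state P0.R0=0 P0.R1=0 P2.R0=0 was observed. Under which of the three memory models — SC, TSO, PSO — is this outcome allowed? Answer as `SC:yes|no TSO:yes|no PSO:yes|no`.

outcome vector order: (P0.R0,P0.R1,P2.R0)
SC: 11 outcomes — {0/0/0; 0/0/1; 0/1/0; 0/1/1; 0/2/0; 0/2/1; 1/0/1; 1/1/0; 1/1/1; 1/2/0; 1/2/1}
TSO: 12 outcomes — {0/0/0; 0/0/1; 0/1/0; 0/1/1; 0/2/0; 0/2/1; 1/0/0; 1/0/1; 1/1/0; 1/1/1; 1/2/0; 1/2/1}
PSO: 12 outcomes — {0/0/0; 0/0/1; 0/1/0; 0/1/1; 0/2/0; 0/2/1; 1/0/0; 1/0/1; 1/1/0; 1/1/1; 1/2/0; 1/2/1}
target 0/0/0 ∈ {SC,TSO,PSO}

SC:yes TSO:yes PSO:yes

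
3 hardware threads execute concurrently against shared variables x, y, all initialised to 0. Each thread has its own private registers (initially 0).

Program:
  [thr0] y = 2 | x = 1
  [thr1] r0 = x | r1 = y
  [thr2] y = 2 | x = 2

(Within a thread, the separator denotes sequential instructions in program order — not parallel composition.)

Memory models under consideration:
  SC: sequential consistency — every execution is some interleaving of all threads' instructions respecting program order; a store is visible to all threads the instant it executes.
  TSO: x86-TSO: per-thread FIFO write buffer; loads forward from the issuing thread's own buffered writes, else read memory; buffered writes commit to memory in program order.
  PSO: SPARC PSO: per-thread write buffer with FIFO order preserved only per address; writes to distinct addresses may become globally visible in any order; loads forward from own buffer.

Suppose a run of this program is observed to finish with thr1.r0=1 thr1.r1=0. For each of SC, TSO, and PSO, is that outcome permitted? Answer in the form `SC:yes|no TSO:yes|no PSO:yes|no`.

outcome vector order: (thr1.r0,thr1.r1)
SC: 4 outcomes — {0/0 0/2 1/2 2/2}
TSO: 4 outcomes — {0/0 0/2 1/2 2/2}
PSO: 6 outcomes — {0/0 0/2 1/0 1/2 2/0 2/2}
target 1/0 ∈ {PSO}

SC:no TSO:no PSO:yes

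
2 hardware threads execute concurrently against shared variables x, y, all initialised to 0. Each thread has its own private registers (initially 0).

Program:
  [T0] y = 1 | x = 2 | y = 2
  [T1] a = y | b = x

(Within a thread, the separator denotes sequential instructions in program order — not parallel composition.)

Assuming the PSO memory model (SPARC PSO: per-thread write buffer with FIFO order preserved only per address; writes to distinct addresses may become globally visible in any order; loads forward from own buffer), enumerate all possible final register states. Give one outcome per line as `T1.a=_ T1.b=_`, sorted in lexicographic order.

outcome vector order: (T1.a,T1.b)
|PSO outcomes| = 6

T1.a=0 T1.b=0
T1.a=0 T1.b=2
T1.a=1 T1.b=0
T1.a=1 T1.b=2
T1.a=2 T1.b=0
T1.a=2 T1.b=2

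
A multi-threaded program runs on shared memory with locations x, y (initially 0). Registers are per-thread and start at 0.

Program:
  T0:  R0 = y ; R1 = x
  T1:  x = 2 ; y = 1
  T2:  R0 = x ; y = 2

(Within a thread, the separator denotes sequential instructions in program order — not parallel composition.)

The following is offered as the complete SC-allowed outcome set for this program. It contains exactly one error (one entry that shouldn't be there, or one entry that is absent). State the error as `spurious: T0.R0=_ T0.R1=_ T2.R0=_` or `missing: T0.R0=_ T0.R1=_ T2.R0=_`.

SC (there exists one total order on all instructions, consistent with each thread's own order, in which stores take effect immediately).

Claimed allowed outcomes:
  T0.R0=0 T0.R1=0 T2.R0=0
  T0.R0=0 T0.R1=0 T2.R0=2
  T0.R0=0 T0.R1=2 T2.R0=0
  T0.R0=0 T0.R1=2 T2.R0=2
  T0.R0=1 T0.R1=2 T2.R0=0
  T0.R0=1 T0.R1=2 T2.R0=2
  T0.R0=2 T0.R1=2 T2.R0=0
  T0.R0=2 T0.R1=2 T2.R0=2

outcome vector order: (T0.R0,T0.R1,T2.R0)
SC (9): (0,0,0), (0,0,2), (0,2,0), (0,2,2), (1,2,0), (1,2,2), (2,0,0), (2,2,0), (2,2,2)
SC∖claimed = {(2,0,0)}

missing: T0.R0=2 T0.R1=0 T2.R0=0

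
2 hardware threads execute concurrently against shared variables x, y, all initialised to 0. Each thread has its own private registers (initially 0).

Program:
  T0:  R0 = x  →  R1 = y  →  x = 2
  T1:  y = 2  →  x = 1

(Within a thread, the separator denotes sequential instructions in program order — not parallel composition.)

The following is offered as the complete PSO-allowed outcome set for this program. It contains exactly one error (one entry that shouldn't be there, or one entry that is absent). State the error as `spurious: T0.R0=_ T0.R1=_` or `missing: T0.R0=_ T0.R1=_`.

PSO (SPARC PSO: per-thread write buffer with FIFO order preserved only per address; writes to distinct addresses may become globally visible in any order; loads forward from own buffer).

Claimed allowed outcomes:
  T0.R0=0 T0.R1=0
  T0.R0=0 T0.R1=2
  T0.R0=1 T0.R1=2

missing: T0.R0=1 T0.R1=0

outcome vector order: (T0.R0,T0.R1)
PSO (4): (0,0), (0,2), (1,0), (1,2)
PSO∖claimed = {(1,0)}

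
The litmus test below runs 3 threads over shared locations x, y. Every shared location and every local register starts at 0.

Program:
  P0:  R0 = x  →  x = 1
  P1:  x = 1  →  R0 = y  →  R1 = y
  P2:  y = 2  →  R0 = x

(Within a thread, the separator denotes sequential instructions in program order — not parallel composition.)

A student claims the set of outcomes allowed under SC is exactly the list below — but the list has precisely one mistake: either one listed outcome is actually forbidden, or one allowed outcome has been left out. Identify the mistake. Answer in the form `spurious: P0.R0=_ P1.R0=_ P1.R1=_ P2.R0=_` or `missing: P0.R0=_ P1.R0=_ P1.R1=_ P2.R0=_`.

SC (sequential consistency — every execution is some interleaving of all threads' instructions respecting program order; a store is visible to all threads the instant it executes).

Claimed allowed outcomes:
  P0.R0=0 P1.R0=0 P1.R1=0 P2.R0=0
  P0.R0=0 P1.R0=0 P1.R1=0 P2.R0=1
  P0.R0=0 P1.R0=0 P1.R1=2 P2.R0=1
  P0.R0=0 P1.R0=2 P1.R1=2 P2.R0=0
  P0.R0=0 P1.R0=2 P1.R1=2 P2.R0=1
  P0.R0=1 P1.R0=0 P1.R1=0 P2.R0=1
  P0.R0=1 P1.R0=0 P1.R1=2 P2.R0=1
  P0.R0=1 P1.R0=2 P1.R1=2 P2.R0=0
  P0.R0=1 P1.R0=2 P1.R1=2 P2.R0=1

spurious: P0.R0=0 P1.R0=0 P1.R1=0 P2.R0=0

outcome vector order: (P0.R0,P1.R0,P1.R1,P2.R0)
under SC → (0,0,0,1), (0,0,2,1), (0,2,2,0), (0,2,2,1), (1,0,0,1), (1,0,2,1), (1,2,2,0), (1,2,2,1)
claimed∖SC = {(0,0,0,0)}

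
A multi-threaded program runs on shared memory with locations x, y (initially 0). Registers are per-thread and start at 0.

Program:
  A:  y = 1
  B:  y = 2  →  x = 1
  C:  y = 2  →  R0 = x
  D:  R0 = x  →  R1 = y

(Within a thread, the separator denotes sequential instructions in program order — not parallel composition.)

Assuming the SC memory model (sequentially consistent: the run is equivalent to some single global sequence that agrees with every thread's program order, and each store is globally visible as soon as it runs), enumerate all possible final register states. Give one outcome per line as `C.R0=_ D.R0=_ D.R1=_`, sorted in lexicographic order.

C.R0=0 D.R0=0 D.R1=0
C.R0=0 D.R0=0 D.R1=1
C.R0=0 D.R0=0 D.R1=2
C.R0=0 D.R0=1 D.R1=1
C.R0=0 D.R0=1 D.R1=2
C.R0=1 D.R0=0 D.R1=0
C.R0=1 D.R0=0 D.R1=1
C.R0=1 D.R0=0 D.R1=2
C.R0=1 D.R0=1 D.R1=1
C.R0=1 D.R0=1 D.R1=2

outcome vector order: (C.R0,D.R0,D.R1)
|SC outcomes| = 10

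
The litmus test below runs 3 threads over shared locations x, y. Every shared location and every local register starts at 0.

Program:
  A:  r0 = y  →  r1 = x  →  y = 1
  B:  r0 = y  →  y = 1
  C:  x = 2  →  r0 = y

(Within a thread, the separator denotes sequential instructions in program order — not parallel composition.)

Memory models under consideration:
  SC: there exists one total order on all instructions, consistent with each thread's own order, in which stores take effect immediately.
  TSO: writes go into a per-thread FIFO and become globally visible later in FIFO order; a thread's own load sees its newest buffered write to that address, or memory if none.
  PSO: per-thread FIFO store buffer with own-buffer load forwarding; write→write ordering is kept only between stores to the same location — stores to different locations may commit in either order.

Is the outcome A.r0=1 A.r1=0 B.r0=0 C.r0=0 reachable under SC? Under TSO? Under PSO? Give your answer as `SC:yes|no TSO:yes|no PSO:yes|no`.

outcome vector order: (A.r0,A.r1,B.r0,C.r0)
SC (11): 0000, 0001, 0010, 0011, 0200, 0201, 0210, 0211, 1001, 1200, 1201
TSO (12): 0000, 0001, 0010, 0011, 0200, 0201, 0210, 0211, 1000, 1001, 1200, 1201
PSO (12): 0000, 0001, 0010, 0011, 0200, 0201, 0210, 0211, 1000, 1001, 1200, 1201
target 1000 ∈ {TSO,PSO}

SC:no TSO:yes PSO:yes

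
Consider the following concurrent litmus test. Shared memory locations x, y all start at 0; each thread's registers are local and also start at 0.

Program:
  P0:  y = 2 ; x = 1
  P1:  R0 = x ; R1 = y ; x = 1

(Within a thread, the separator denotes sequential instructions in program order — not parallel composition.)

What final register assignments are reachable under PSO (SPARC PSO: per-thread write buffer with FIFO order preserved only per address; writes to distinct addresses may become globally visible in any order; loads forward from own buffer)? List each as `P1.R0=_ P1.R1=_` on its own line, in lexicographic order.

P1.R0=0 P1.R1=0
P1.R0=0 P1.R1=2
P1.R0=1 P1.R1=0
P1.R0=1 P1.R1=2

outcome vector order: (P1.R0,P1.R1)
|PSO outcomes| = 4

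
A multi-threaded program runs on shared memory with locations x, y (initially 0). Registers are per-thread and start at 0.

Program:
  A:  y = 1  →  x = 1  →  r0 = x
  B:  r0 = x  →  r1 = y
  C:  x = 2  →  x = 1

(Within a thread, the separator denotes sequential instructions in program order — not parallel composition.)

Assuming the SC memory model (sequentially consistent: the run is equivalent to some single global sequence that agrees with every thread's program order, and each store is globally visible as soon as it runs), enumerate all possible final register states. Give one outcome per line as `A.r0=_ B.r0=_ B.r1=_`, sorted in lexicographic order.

outcome vector order: (A.r0,B.r0,B.r1)
|SC outcomes| = 10

A.r0=1 B.r0=0 B.r1=0
A.r0=1 B.r0=0 B.r1=1
A.r0=1 B.r0=1 B.r1=0
A.r0=1 B.r0=1 B.r1=1
A.r0=1 B.r0=2 B.r1=0
A.r0=1 B.r0=2 B.r1=1
A.r0=2 B.r0=0 B.r1=0
A.r0=2 B.r0=0 B.r1=1
A.r0=2 B.r0=1 B.r1=1
A.r0=2 B.r0=2 B.r1=1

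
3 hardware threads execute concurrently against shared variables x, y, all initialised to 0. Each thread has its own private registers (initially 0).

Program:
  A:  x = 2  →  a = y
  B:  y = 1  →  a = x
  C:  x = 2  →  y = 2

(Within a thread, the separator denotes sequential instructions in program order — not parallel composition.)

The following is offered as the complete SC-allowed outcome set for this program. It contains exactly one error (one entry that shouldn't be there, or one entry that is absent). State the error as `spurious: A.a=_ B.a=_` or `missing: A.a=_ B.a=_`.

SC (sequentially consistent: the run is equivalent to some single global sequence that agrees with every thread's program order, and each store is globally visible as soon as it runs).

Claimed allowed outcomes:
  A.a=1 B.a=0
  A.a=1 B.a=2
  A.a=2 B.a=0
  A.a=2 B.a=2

outcome vector order: (A.a,B.a)
SC (5): <0 2>, <1 0>, <1 2>, <2 0>, <2 2>
SC∖claimed = {<0 2>}

missing: A.a=0 B.a=2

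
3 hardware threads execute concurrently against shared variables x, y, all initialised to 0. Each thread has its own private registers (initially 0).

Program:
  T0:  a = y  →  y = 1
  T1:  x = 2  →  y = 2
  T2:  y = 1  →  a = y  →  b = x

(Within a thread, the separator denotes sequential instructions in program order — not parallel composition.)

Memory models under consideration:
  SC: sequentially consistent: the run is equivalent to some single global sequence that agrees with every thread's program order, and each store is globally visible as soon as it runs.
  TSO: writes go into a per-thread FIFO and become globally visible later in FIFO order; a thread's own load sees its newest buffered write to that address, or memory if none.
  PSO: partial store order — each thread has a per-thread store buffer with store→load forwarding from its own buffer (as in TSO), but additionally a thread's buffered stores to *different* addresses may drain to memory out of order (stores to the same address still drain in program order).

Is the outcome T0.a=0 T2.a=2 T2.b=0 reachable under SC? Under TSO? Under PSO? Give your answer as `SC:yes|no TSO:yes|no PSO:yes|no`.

outcome vector order: (T0.a,T2.a,T2.b)
under SC → 0/1/0 0/1/2 0/2/2 1/1/0 1/1/2 1/2/2 2/1/0 2/1/2 2/2/2
under TSO → 0/1/0 0/1/2 0/2/2 1/1/0 1/1/2 1/2/2 2/1/0 2/1/2 2/2/2
under PSO → 0/1/0 0/1/2 0/2/0 0/2/2 1/1/0 1/1/2 1/2/0 1/2/2 2/1/0 2/1/2 2/2/0 2/2/2
target 0/2/0 ∈ {PSO}

SC:no TSO:no PSO:yes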